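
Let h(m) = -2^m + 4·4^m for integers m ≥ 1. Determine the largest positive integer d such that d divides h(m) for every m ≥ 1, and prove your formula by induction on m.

d = 2

Computing the first values: h(1) = 14 and h(2) = 60; gcd(14, 60) = 2, so d ≤ 2.
We prove 2 | -2^m + 4·4^m for all m ≥ 1 by induction on m.
For the base case m = 1: h(1) = 14 = 2·(7), so 2 | h(1).
Inductive step: suppose the statement holds for some j ≥ 1, i.e. 2 | h(j). Then
h(j+1) − 4·h(j) = (-2^(j+1) + 4·4^(j+1)) − 4·(-2^j + 4·4^j) = (-1)·2^j·(2 − 4) = (2)·2^j. Since 2 | h(j) by the inductive hypothesis, 2 | 4·h(j); and 2 | 2 since 2 = 2·1. Therefore 2 | h(j+1).
By induction, the statement is established for all m ≥ 1.
Therefore the largest such d is 2.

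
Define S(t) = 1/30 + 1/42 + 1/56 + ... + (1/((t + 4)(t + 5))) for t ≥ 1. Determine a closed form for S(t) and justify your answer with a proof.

S(t) = t/(5(t + 5))

We claim S(t) = t/(5(t + 5)) for all t ≥ 1.
Base case (t = 1): S(1) = 1/30, and the closed form gives 1/30. They agree.
Inductive step: suppose the statement holds for some p ≥ 1, so S(p) = p/(5(p + 5)).
Then S(p+1) = S(p) + (1/((p + 5)(p + 6))) = (p/(5(p + 5))) + (1/((p + 5)(p + 6))).
Simplifying, S(p+1) = (p + 1)/(5(p + 6)) = (p+1)/(5((p+1) + 5)),
which is the closed form with t = p+1.
Hence, by induction on t, the claim holds for every t ≥ 1.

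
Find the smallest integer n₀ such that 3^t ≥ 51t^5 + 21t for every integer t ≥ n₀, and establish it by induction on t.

n₀ = 17

At t = 16: 43046721 < 53477712, so the inequality fails and n₀ ≥ 17. We prove 3^t ≥ 51t^5 + 21t for all t ≥ 17.
For the base case t = 17: 3^t = 129140163 and 51t^5 + 21t = 72413064, so 129140163 ≥ 72413064.
Inductive step: suppose the statement holds for some j ≥ 17, so 3^j ≥ 51j^5 + 21j.
Then 3^(j + 1) = 3·(3^j) ≥ 3·(51j^5 + 21j).
Also, for j ≥ 17 we have 3·(51j^5 + 21j) ≥ 51(j+1)^5 + 21(j+1), since 3·(51j^5 + 21j) − (51(j+1)^5 + 21(j+1)) = 102j^5 - 255j^4 - 510j^3 - 510j^2 - 213j - 72, which is nonnegative for all j ≥ 17.
Combining, 3^(j + 1) ≥ 51(j+1)^5 + 21(j+1).
By the principle of mathematical induction, the result holds for all t ≥ 17.
Hence the smallest such n₀ is 17.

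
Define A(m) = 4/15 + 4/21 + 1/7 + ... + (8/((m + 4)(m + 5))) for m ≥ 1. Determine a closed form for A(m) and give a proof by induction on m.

We claim A(m) = 8m/(5(m + 5)) for all m ≥ 1.
For the base case m = 1: A(1) = 4/15, and the closed form gives 4/15. They agree.
For the inductive step, assume it holds for an arbitrary j ≥ 1, so A(j) = 8j/(5(j + 5)).
Then A(j+1) = A(j) + (8/((j + 5)(j + 6))) = (8j/(5(j + 5))) + (8/((j + 5)(j + 6))).
Simplifying, A(j+1) = 8(j + 1)/(5(j + 6)) = 8(j+1)/(5((j+1) + 5)),
which is the closed form with m = j+1.
By the principle of mathematical induction, the result holds for all m ≥ 1.

A(m) = 8m/(5(m + 5))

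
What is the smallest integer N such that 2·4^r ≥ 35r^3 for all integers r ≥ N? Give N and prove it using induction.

At r = 5: 2048 < 4375, so the inequality fails and N ≥ 6. We prove 2·4^r ≥ 35r^3 for all r ≥ 6.
Base case (r = 6): 2·4^r = 8192 and 35r^3 = 7560, so 8192 ≥ 7560.
For the inductive step, assume it holds for an arbitrary j ≥ 6, so 2·4^j ≥ 35j^3.
Then 2·4^(j + 1) = 4·(2·4^j) ≥ 4·(35j^3).
Also, for j ≥ 6 we have 4·(35j^3) ≥ 35(j+1)^3, since 4 ≥ (1 + 1/j)^3 for all j ≥ 6.
Combining, 2·4^(j + 1) ≥ 35(j+1)^3.
Hence, by induction on r, the claim holds for every r ≥ 6.
Hence the smallest such N is 6.

N = 6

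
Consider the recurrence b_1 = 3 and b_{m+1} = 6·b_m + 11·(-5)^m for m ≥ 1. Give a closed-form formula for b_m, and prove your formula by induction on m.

Computing the first terms: b_1 = 3, b_2 = -37, b_3 = 53. This suggests b_m = -(-5)^m - 2·6^(m - 1).
Base step (m = 1): the formula gives 3 = 3 = b_1.
Suppose the result is true for m = i, so b_i = -(-5)^i - 2·6^(i - 1).
Then b_{i+1} = 6·b_i + 11·(-5)^i = 6·(-(-5)^i - 2·6^(i - 1)) + 11·(-5)^i = -(-5)^(i + 1) - 2·6^i = -(-5)^(i+1) - 2·6^((i+1) - 1),
which is the claimed formula at m = i+1.
Hence, by induction on m, the claim holds for every m ≥ 1.

b_m = -(-5)^m - 2·6^(m - 1)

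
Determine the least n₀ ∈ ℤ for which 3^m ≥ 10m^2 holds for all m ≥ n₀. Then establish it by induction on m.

n₀ = 6

At m = 5: 243 < 250, so the inequality fails and n₀ ≥ 6. We prove 3^m ≥ 10m^2 for all m ≥ 6.
Base case (m = 6): 3^m = 729 and 10m^2 = 360, so 729 ≥ 360.
Suppose the result is true for m = r, so 3^r ≥ 10r^2.
Then 3^(r + 1) = 3·(3^r) ≥ 3·(10r^2).
Also, for r ≥ 6 we have 3·(10r^2) ≥ 10(r+1)^2, since 3 ≥ (1 + 1/r)^2 for all r ≥ 6.
Combining, 3^(r + 1) ≥ 10(r+1)^2.
Hence, by induction on m, the claim holds for every m ≥ 6.
Hence the smallest such n₀ is 6.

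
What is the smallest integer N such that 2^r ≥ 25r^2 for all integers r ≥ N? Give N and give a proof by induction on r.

At r = 11: 2048 < 3025, so the inequality fails and N ≥ 12. We prove 2^r ≥ 25r^2 for all r ≥ 12.
When r = 12: 2^r = 4096 and 25r^2 = 3600, so 4096 ≥ 3600.
Inductive step: assume the claim holds for r = k, so 2^k ≥ 25k^2.
Then 2^(k + 1) = 2·(2^k) ≥ 2·(25k^2).
Also, for k ≥ 12 we have 2·(25k^2) ≥ 25(k+1)^2, since 2 ≥ (1 + 1/k)^2 for all k ≥ 12.
Combining, 2^(k + 1) ≥ 25(k+1)^2.
By induction, the statement is established for all r ≥ 12.
Hence the smallest such N is 12.

N = 12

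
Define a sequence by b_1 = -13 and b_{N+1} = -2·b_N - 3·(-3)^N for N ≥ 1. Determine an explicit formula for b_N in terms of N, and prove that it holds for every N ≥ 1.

b_N = -(-2)^(N + 1) - (-3)^(N + 1)

Computing the first terms: b_1 = -13, b_2 = 35, b_3 = -97. This suggests b_N = -(-2)^(N + 1) - (-3)^(N + 1).
Base case (N = 1): the formula gives -13 = -13 = b_1.
Inductive step: assume the claim holds for N = m, so b_m = -(-2)^(m + 1) - (-3)^(m + 1).
Then b_{m+1} = -2·b_m - 3·(-3)^m = -2·(-(-2)^(m + 1) - (-3)^(m + 1)) - 3·(-3)^m = -(-2)^(m + 2) - (-3)^(m + 2) = -(-2)^((m+1) + 1) - (-3)^((m+1) + 1),
which is the claimed formula at N = m+1.
Hence, by induction on N, the claim holds for every N ≥ 1.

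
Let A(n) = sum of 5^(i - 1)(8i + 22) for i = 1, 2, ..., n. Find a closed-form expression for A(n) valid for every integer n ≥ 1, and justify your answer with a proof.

We claim A(n) = 5^n(2n + 5) - 5 for all n ≥ 1.
Base step (n = 1): A(1) = 30, and the closed form gives 30. They agree.
For the inductive step, assume it holds for an arbitrary i ≥ 1, so A(i) = 5^i(2i + 5) - 5.
Then A(i+1) = A(i) + (5^i(8i + 30)) = (5^i(2i + 5) - 5) + (5^i(8i + 30)).
Simplifying, A(i+1) = 10·5^i·i + 35·5^i - 5 = 5^(i+1)(2(i+1) + 5) - 5,
which is the closed form with n = i+1.
By the principle of mathematical induction, the result holds for all n ≥ 1.

A(n) = 5^n(2n + 5) - 5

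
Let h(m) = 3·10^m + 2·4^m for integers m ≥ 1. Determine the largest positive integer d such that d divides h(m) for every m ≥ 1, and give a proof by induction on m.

d = 2

Computing the first values: h(1) = 38 and h(2) = 332; gcd(38, 332) = 2, so d ≤ 2.
We prove 2 | 3·10^m + 2·4^m for all m ≥ 1 by induction on m.
Base step (m = 1): h(1) = 38 = 2·(19), so 2 | h(1).
For the inductive step, assume it holds for an arbitrary k ≥ 1, i.e. 2 | h(k). Then
h(k+1) − 10·h(k) = (3·10^(k+1) + 2·4^(k+1)) − 10·(3·10^k + 2·4^k) = (2)·4^k·(4 − 10) = (-12)·4^k. Since 2 | h(k) by the inductive hypothesis, 2 | 10·h(k); and 2 | -12 since -12 = 2·-6. Therefore 2 | h(k+1).
This completes the induction.
Therefore the largest such d is 2.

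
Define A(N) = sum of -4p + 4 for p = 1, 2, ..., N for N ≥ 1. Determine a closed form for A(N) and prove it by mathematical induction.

We claim A(N) = -2N(N - 1) for all N ≥ 1.
When N = 1: A(1) = 0, and the closed form gives 0. They agree.
For the inductive step, assume it holds for an arbitrary p ≥ 1, so A(p) = 2p(-p + 1).
Then A(p+1) = A(p) + (-4p) = (2p(-p + 1)) + (-4p).
Simplifying, A(p+1) = -2p(p + 1) = -2(p+1)((p+1) - 1),
which is the closed form with N = p+1.
By the principle of mathematical induction, the result holds for all N ≥ 1.

A(N) = -2N(N - 1)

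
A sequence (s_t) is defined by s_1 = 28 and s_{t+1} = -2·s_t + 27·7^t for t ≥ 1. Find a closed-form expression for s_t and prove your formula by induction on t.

Computing the first terms: s_1 = 28, s_2 = 133, s_3 = 1057. This suggests s_t = 7(-2)^(t - 1) + 3·7^t.
For the base case t = 1: the formula gives 28 = 28 = s_1.
Inductive step: assume the claim holds for t = r, so s_r = 7(-2)^(r - 1) + 3·7^r.
Then s_{r+1} = -2·s_r + 27·7^r = -2·(7(-2)^(r - 1) + 3·7^r) + 27·7^r = 7(-2)^r + 3·7^(r + 1) = 7(-2)^((r+1) - 1) + 3·7^(r+1),
which is the claimed formula at t = r+1.
Hence, by induction on t, the claim holds for every t ≥ 1.

s_t = 7(-2)^(t - 1) + 3·7^t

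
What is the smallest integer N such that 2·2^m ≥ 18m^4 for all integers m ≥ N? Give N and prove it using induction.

N = 21

At m = 20: 2097152 < 2880000, so the inequality fails and N ≥ 21. We prove 2·2^m ≥ 18m^4 for all m ≥ 21.
For the base case m = 21: 2·2^m = 4194304 and 18m^4 = 3500658, so 4194304 ≥ 3500658.
For the inductive step, assume it holds for an arbitrary j ≥ 21, so 2·2^j ≥ 18j^4.
Then 2·2^(j + 1) = 2·(2·2^j) ≥ 2·(18j^4).
Also, for j ≥ 21 we have 2·(18j^4) ≥ 18(j+1)^4, since 2 ≥ (1 + 1/j)^4 for all j ≥ 21.
Combining, 2·2^(j + 1) ≥ 18(j+1)^4.
By the principle of mathematical induction, the result holds for all m ≥ 21.
Hence the smallest such N is 21.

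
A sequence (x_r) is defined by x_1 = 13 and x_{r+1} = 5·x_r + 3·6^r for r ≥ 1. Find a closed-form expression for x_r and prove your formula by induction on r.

x_r = -5^r + 3·6^r

Computing the first terms: x_1 = 13, x_2 = 83, x_3 = 523. This suggests x_r = -5^r + 3·6^r.
Base case (r = 1): the formula gives 13 = 13 = x_1.
Suppose the result is true for r = k, so x_k = -5^k + 3·6^k.
Then x_{k+1} = 5·x_k + 3·6^k = 5·(-5^k + 3·6^k) + 3·6^k = -5^(k + 1) + 3·6^(k + 1),
which is the claimed formula at r = k+1.
By induction, the statement is established for all r ≥ 1.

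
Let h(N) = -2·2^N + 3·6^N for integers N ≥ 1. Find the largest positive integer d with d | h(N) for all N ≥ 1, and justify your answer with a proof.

Computing the first values: h(1) = 14 and h(2) = 100; gcd(14, 100) = 2, so d ≤ 2.
We prove 2 | -2·2^N + 3·6^N for all N ≥ 1 by induction on N.
Base case (N = 1): h(1) = 14 = 2·(7), so 2 | h(1).
Inductive step: suppose the statement holds for some p ≥ 1, i.e. 2 | h(p). Then
h(p+1) − 6·h(p) = (-2·2^(p+1) + 3·6^(p+1)) − 6·(-2·2^p + 3·6^p) = (-2)·2^p·(2 − 6) = (8)·2^p. Since 2 | h(p) by the inductive hypothesis, 2 | 6·h(p); and 2 | 8 since 8 = 2·4. Therefore 2 | h(p+1).
Hence, by induction on N, the claim holds for every N ≥ 1.
Therefore the largest such d is 2.

d = 2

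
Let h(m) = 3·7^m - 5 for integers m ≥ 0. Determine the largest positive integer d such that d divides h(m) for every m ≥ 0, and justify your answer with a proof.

Computing the first values: h(0) = -2 and h(1) = 16; gcd(-2, 16) = 2, so d ≤ 2.
We prove 2 | 3·7^m - 5 for all m ≥ 0 by induction on m.
Base case (m = 0): h(0) = -2 = 2·(-1), so 2 | h(0).
Suppose the result is true for m = j, i.e. 2 | h(j). Then
h(j+1) = 3·7^(j+1) - 5 = 7·(3·7^j - 5) + 30 = 7·h(j) + 30. The first term is divisible by 2 by the inductive hypothesis, and 30 is divisible by 2. Hence 2 | h(j+1).
By induction, the statement is established for all m ≥ 0.
Therefore the largest such d is 2.

d = 2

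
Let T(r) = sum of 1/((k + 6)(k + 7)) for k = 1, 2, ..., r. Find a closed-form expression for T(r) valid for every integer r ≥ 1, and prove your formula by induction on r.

We claim T(r) = r/(7(r + 7)) for all r ≥ 1.
Base case (r = 1): T(1) = 1/56, and the closed form gives 1/56. They agree.
Inductive step: assume the claim holds for r = k, so T(k) = k/(7(k + 7)).
Then T(k+1) = T(k) + (1/((k + 7)(k + 8))) = (k/(7(k + 7))) + (1/((k + 7)(k + 8))).
Simplifying, T(k+1) = (k + 1)/(7(k + 8)) = (k+1)/(7((k+1) + 7)),
which is the closed form with r = k+1.
This completes the induction.

T(r) = r/(7(r + 7))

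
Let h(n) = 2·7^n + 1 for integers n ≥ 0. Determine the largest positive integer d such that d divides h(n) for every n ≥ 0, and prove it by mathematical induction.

Computing the first values: h(0) = 3 and h(1) = 15; gcd(3, 15) = 3, so d ≤ 3.
We prove 3 | 2·7^n + 1 for all n ≥ 0 by induction on n.
Base case (n = 0): h(0) = 3 = 3·(1), so 3 | h(0).
Suppose the result is true for n = j, i.e. 3 | h(j). Then
h(j+1) = 2·7^(j+1) + 1 = 7·(2·7^j + 1) - 6 = 7·h(j) - 6. The first term is divisible by 3 by the inductive hypothesis, and -6 is divisible by 3. Hence 3 | h(j+1).
This completes the induction.
Therefore the largest such d is 3.

d = 3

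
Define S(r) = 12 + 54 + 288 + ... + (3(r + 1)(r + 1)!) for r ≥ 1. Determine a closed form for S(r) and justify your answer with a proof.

We claim S(r) = 3(r + 2)! - 6 for all r ≥ 1.
For the base case r = 1: S(1) = 12, and the closed form gives 12. They agree.
Suppose the result is true for r = i, so S(i) = 3(i + 2)! - 6.
Then S(i+1) = S(i) + (3(i + 2)(i + 2)!) = (3(i + 2)! - 6) + (3(i + 2)(i + 2)!).
Simplifying, S(i+1) = 3((i+1) + 2)! - 6,
which is the closed form with r = i+1.
By induction, the statement is established for all r ≥ 1.

S(r) = 3(r + 2)! - 6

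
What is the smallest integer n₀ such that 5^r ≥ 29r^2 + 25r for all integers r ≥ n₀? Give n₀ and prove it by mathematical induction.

n₀ = 4

At r = 3: 125 < 336, so the inequality fails and n₀ ≥ 4. We prove 5^r ≥ 29r^2 + 25r for all r ≥ 4.
Base case (r = 4): 5^r = 625 and 29r^2 + 25r = 564, so 625 ≥ 564.
Inductive step: suppose the statement holds for some m ≥ 4, so 5^m ≥ 29m^2 + 25m.
Then 5^(m + 1) = 5·(5^m) ≥ 5·(29m^2 + 25m).
Also, for m ≥ 4 we have 5·(29m^2 + 25m) ≥ 29(m+1)^2 + 25(m+1), since 5·(29m^2 + 25m) − (29(m+1)^2 + 25(m+1)) = 116m^2 + 42m - 54, which is nonnegative for all m ≥ 4.
Combining, 5^(m + 1) ≥ 29(m+1)^2 + 25(m+1).
This completes the induction.
Hence the smallest such n₀ is 4.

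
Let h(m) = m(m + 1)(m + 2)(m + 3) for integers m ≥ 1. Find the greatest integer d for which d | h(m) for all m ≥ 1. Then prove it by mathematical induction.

d = 24

Computing the first values: h(1) = 24 and h(2) = 120; gcd(24, 120) = 24, so d ≤ 24.
We prove 24 | m(m + 1)(m + 2)(m + 3) for all m ≥ 1 by induction on m.
When m = 1: h(1) = 24 = 24·(1), so 24 | h(1).
For the inductive step, assume it holds for an arbitrary p ≥ 1, i.e. 24 | h(p). Then
h(p+1) − h(p) = (p+1)·(p+2)·(p+3)·(p+4) − p·(p+1)·(p+2)·(p+3) = (p+1)·(p+2)·(p+3)·[(p+4) − p] = 4·(p+1)·(p+2)·(p+3). The product of 3 consecutive integers is divisible by (3)! = 6, so h(p+1) − h(p) is divisible by 4·6 = 24. By the inductive hypothesis 24 | h(p), hence 24 | h(p+1).
By the principle of mathematical induction, the result holds for all m ≥ 1.
Therefore the largest such d is 24.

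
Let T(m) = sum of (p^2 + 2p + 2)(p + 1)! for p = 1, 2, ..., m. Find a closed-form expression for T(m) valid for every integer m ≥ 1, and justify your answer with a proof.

T(m) = (m + 1)(m + 2)! - 2

We claim T(m) = (m + 1)(m + 2)! - 2 for all m ≥ 1.
When m = 1: T(1) = 10, and the closed form gives 10. They agree.
Suppose the result is true for m = p, so T(p) = (p + 1)(p + 2)! - 2.
Then T(p+1) = T(p) + ((p^2 + 4p + 5)(p + 2)!) = ((p + 1)(p + 2)! - 2) + ((p^2 + 4p + 5)(p + 2)!).
Simplifying, T(p+1) = ((p+1) + 1)((p+1) + 2)! - 2,
which is the closed form with m = p+1.
By the principle of mathematical induction, the result holds for all m ≥ 1.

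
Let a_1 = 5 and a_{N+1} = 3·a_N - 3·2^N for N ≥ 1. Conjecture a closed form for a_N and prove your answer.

a_N = 3·2^N - 3^(N - 1)

Computing the first terms: a_1 = 5, a_2 = 9, a_3 = 15. This suggests a_N = 3·2^N - 3^(N - 1).
When N = 1: the formula gives 5 = 5 = a_1.
Inductive step: assume the claim holds for N = m, so a_m = 3·2^m - 3^(m - 1).
Then a_{m+1} = 3·a_m - 3·2^m = 3·(3·2^m - 3^(m - 1)) - 3·2^m = 3·2^(m + 1) - 3^m = 3·2^(m+1) - 3^((m+1) - 1),
which is the claimed formula at N = m+1.
This completes the induction.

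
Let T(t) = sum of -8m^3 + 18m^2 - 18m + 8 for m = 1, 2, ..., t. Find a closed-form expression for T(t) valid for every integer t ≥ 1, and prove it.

We claim T(t) = -2t(t - 1)(t^2 + 1) for all t ≥ 1.
When t = 1: T(1) = 0, and the closed form gives 0. They agree.
Suppose the result is true for t = m, so T(m) = 2m(-m^3 + m^2 - m + 1).
Then T(m+1) = T(m) + (2m(-4m^2 - 3m - 3)) = (2m(-m^3 + m^2 - m + 1)) + (2m(-4m^2 - 3m - 3)).
Simplifying, T(m+1) = -2m(m + 1)(m^2 + 2m + 2) = -2(m+1)((m+1) - 1)((m+1)^2 + 1),
which is the closed form with t = m+1.
By induction, the statement is established for all t ≥ 1.

T(t) = -2t(t - 1)(t^2 + 1)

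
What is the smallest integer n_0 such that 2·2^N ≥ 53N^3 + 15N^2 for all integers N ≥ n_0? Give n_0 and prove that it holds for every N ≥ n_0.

At N = 17: 262144 < 264724, so the inequality fails and n_0 ≥ 18. We prove 2·2^N ≥ 53N^3 + 15N^2 for all N ≥ 18.
Base step (N = 18): 2·2^N = 524288 and 53N^3 + 15N^2 = 313956, so 524288 ≥ 313956.
Inductive step: assume the claim holds for N = p, so 2·2^p ≥ 53p^3 + 15p^2.
Then 2·2^(p + 1) = 2·(2·2^p) ≥ 2·(53p^3 + 15p^2).
Also, for p ≥ 18 we have 2·(53p^3 + 15p^2) ≥ 53(p+1)^3 + 15(p+1)^2, since 2·(53p^3 + 15p^2) − (53(p+1)^3 + 15(p+1)^2) = 53p^3 - 144p^2 - 189p - 68, which is nonnegative for all p ≥ 18.
Combining, 2·2^(p + 1) ≥ 53(p+1)^3 + 15(p+1)^2.
Hence, by induction on N, the claim holds for every N ≥ 18.
Hence the smallest such n_0 is 18.

n_0 = 18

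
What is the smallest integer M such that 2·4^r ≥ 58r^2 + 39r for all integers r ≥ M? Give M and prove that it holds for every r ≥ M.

At r = 4: 512 < 1084, so the inequality fails and M ≥ 5. We prove 2·4^r ≥ 58r^2 + 39r for all r ≥ 5.
For the base case r = 5: 2·4^r = 2048 and 58r^2 + 39r = 1645, so 2048 ≥ 1645.
Suppose the result is true for r = j, so 2·4^j ≥ 58j^2 + 39j.
Then 2·4^(j + 1) = 4·(2·4^j) ≥ 4·(58j^2 + 39j).
Also, for j ≥ 5 we have 4·(58j^2 + 39j) ≥ 58(j+1)^2 + 39(j+1), since 4·(58j^2 + 39j) − (58(j+1)^2 + 39(j+1)) = 174j^2 + j - 97, which is nonnegative for all j ≥ 5.
Combining, 2·4^(j + 1) ≥ 58(j+1)^2 + 39(j+1).
By the principle of mathematical induction, the result holds for all r ≥ 5.
Hence the smallest such M is 5.

M = 5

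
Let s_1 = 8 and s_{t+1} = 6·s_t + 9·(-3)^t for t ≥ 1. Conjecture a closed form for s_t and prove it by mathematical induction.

s_t = -(-3)^t + 5·6^(t - 1)

Computing the first terms: s_1 = 8, s_2 = 21, s_3 = 207. This suggests s_t = -(-3)^t + 5·6^(t - 1).
Base case (t = 1): the formula gives 8 = 8 = s_1.
Inductive step: suppose the statement holds for some p ≥ 1, so s_p = -(-3)^p + 5·6^(p - 1).
Then s_{p+1} = 6·s_p + 9·(-3)^p = 6·(-(-3)^p + 5·6^(p - 1)) + 9·(-3)^p = -(-3)^(p + 1) + 5·6^p = -(-3)^(p+1) + 5·6^((p+1) - 1),
which is the claimed formula at t = p+1.
By the principle of mathematical induction, the result holds for all t ≥ 1.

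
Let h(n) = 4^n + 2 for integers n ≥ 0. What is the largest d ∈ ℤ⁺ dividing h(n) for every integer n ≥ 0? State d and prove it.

d = 3

Computing the first values: h(0) = 3 and h(1) = 6; gcd(3, 6) = 3, so d ≤ 3.
We prove 3 | 4^n + 2 for all n ≥ 0 by induction on n.
Base step (n = 0): h(0) = 3 = 3·(1), so 3 | h(0).
Inductive step: suppose the statement holds for some r ≥ 0, i.e. 3 | h(r). Then
h(r+1) = 4^(r+1) + 2 = 4·(4^r + 2) - 6 = 4·h(r) - 6. The first term is divisible by 3 by the inductive hypothesis, and -6 is divisible by 3. Hence 3 | h(r+1).
By the principle of mathematical induction, the result holds for all n ≥ 0.
Therefore the largest such d is 3.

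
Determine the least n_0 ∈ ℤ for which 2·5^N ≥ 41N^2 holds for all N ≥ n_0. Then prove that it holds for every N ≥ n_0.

At N = 3: 250 < 369, so the inequality fails and n_0 ≥ 4. We prove 2·5^N ≥ 41N^2 for all N ≥ 4.
Base step (N = 4): 2·5^N = 1250 and 41N^2 = 656, so 1250 ≥ 656.
For the inductive step, assume it holds for an arbitrary j ≥ 4, so 2·5^j ≥ 41j^2.
Then 2·5^(j + 1) = 5·(2·5^j) ≥ 5·(41j^2).
Also, for j ≥ 4 we have 5·(41j^2) ≥ 41(j+1)^2, since 5 ≥ (1 + 1/j)^2 for all j ≥ 4.
Combining, 2·5^(j + 1) ≥ 41(j+1)^2.
By induction, the statement is established for all N ≥ 4.
Hence the smallest such n_0 is 4.

n_0 = 4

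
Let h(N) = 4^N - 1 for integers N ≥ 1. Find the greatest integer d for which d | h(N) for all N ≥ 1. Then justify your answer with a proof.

Computing the first values: h(1) = 3 and h(2) = 15; gcd(3, 15) = 3, so d ≤ 3.
We prove 3 | 4^N - 1 for all N ≥ 1 by induction on N.
When N = 1: h(1) = 3 = 3·(1), so 3 | h(1).
Inductive step: suppose the statement holds for some m ≥ 1, i.e. 3 | h(m). Then
4^{m+1} − 1^{m+1} = 4·4^m − 1·1^m = 4·(4^m − 1^m) + (3)·1^m. The first term is divisible by 3 by the inductive hypothesis, and the second term (3)·1^m is divisible by 3 since 3 | 3. Hence 3 | h(m+1).
By induction, the statement is established for all N ≥ 1.
Therefore the largest such d is 3.

d = 3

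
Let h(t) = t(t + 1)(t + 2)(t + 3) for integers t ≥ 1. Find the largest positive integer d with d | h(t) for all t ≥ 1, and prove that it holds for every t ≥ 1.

Computing the first values: h(1) = 24 and h(2) = 120; gcd(24, 120) = 24, so d ≤ 24.
We prove 24 | t(t + 1)(t + 2)(t + 3) for all t ≥ 1 by induction on t.
Base case (t = 1): h(1) = 24 = 24·(1), so 24 | h(1).
Inductive step: suppose the statement holds for some m ≥ 1, i.e. 24 | h(m). Then
h(m+1) − h(m) = (m+1)·(m+2)·(m+3)·(m+4) − m·(m+1)·(m+2)·(m+3) = (m+1)·(m+2)·(m+3)·[(m+4) − m] = 4·(m+1)·(m+2)·(m+3). The product of 3 consecutive integers is divisible by (3)! = 6, so h(m+1) − h(m) is divisible by 4·6 = 24. By the inductive hypothesis 24 | h(m), hence 24 | h(m+1).
Hence, by induction on t, the claim holds for every t ≥ 1.
Therefore the largest such d is 24.

d = 24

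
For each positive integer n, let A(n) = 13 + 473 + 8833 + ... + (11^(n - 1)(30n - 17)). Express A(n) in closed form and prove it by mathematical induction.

We claim A(n) = 11^n(3n - 2) + 2 for all n ≥ 1.
Base case (n = 1): A(1) = 13, and the closed form gives 13. They agree.
Suppose the result is true for n = k, so A(k) = 11^k(3k - 2) + 2.
Then A(k+1) = A(k) + (11^k(30k + 13)) = (11^k(3k - 2) + 2) + (11^k(30k + 13)).
Simplifying, A(k+1) = 33·11^k·k + 11·11^k + 2 = 11^(k+1)(3(k+1) - 2) + 2,
which is the closed form with n = k+1.
By induction, the statement is established for all n ≥ 1.

A(n) = 11^n(3n - 2) + 2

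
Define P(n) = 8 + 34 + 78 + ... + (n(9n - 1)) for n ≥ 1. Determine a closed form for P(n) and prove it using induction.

P(n) = n(n + 1)(3n + 1)

We claim P(n) = n(n + 1)(3n + 1) for all n ≥ 1.
Base step (n = 1): P(1) = 8, and the closed form gives 8. They agree.
Inductive step: suppose the statement holds for some m ≥ 1, so P(m) = m(3m^2 + 4m + 1).
Then P(m+1) = P(m) + ((m + 1)(9m + 8)) = (m(3m^2 + 4m + 1)) + ((m + 1)(9m + 8)).
Simplifying, P(m+1) = (m + 1)(m + 2)(3m + 4) = (m+1)((m+1) + 1)(3(m+1) + 1),
which is the closed form with n = m+1.
Hence, by induction on n, the claim holds for every n ≥ 1.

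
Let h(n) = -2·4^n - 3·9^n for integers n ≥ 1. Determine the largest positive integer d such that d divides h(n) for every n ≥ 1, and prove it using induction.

d = 5

Computing the first values: h(1) = -35 and h(2) = -275; gcd(-35, -275) = 5, so d ≤ 5.
We prove 5 | -2·4^n - 3·9^n for all n ≥ 1 by induction on n.
Base case (n = 1): h(1) = -35 = 5·(-7), so 5 | h(1).
Inductive step: assume the claim holds for n = i, i.e. 5 | h(i). Then
h(i+1) − 9·h(i) = (-2·4^(i+1) - 3·9^(i+1)) − 9·(-2·4^i - 3·9^i) = (-2)·4^i·(4 − 9) = (10)·4^i. Since 5 | h(i) by the inductive hypothesis, 5 | 9·h(i); and 5 | 10 since 10 = 5·2. Therefore 5 | h(i+1).
By induction, the statement is established for all n ≥ 1.
Therefore the largest such d is 5.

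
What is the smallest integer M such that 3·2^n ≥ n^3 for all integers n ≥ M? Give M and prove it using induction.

At n = 6: 192 < 216, so the inequality fails and M ≥ 7. We prove 3·2^n ≥ n^3 for all n ≥ 7.
Base step (n = 7): 3·2^n = 384 and n^3 = 343, so 384 ≥ 343.
Suppose the result is true for n = p, so 3·2^p ≥ p^3.
Then 3·2^(p + 1) = 2·(3·2^p) ≥ 2·(p^3).
Also, for p ≥ 7 we have 2·(p^3) ≥ (p+1)^3, since 2 ≥ (1 + 1/p)^3 for all p ≥ 7.
Combining, 3·2^(p + 1) ≥ (p+1)^3.
This completes the induction.
Hence the smallest such M is 7.

M = 7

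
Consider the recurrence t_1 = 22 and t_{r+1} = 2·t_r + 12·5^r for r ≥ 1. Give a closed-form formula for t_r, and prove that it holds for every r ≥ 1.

t_r = 2^r + 4·5^r

Computing the first terms: t_1 = 22, t_2 = 104, t_3 = 508. This suggests t_r = 2^r + 4·5^r.
Base step (r = 1): the formula gives 22 = 22 = t_1.
Suppose the result is true for r = i, so t_i = 2^i + 4·5^i.
Then t_{i+1} = 2·t_i + 12·5^i = 2·(2^i + 4·5^i) + 12·5^i = 2^(i + 1) + 4·5^(i + 1),
which is the claimed formula at r = i+1.
This completes the induction.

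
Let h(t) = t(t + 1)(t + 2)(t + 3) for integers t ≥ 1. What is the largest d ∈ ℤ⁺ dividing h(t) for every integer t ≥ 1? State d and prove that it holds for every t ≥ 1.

d = 24

Computing the first values: h(1) = 24 and h(2) = 120; gcd(24, 120) = 24, so d ≤ 24.
We prove 24 | t(t + 1)(t + 2)(t + 3) for all t ≥ 1 by induction on t.
Base case (t = 1): h(1) = 24 = 24·(1), so 24 | h(1).
For the inductive step, assume it holds for an arbitrary k ≥ 1, i.e. 24 | h(k). Then
h(k+1) − h(k) = (k+1)·(k+2)·(k+3)·(k+4) − k·(k+1)·(k+2)·(k+3) = (k+1)·(k+2)·(k+3)·[(k+4) − k] = 4·(k+1)·(k+2)·(k+3). The product of 3 consecutive integers is divisible by (3)! = 6, so h(k+1) − h(k) is divisible by 4·6 = 24. By the inductive hypothesis 24 | h(k), hence 24 | h(k+1).
This completes the induction.
Therefore the largest such d is 24.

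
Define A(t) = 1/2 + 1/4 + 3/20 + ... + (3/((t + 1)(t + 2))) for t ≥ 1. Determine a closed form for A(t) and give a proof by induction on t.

A(t) = 3t/(2(t + 2))

We claim A(t) = 3t/(2(t + 2)) for all t ≥ 1.
For the base case t = 1: A(1) = 1/2, and the closed form gives 1/2. They agree.
Inductive step: assume the claim holds for t = r, so A(r) = 3r/(2(r + 2)).
Then A(r+1) = A(r) + (3/((r + 2)(r + 3))) = (3r/(2(r + 2))) + (3/((r + 2)(r + 3))).
Simplifying, A(r+1) = 3(r + 1)/(2(r + 3)) = 3(r+1)/(2((r+1) + 2)),
which is the closed form with t = r+1.
By induction, the statement is established for all t ≥ 1.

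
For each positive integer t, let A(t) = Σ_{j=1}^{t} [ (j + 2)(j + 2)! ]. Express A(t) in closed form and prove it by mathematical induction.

We claim A(t) = (t + 3)! - 6 for all t ≥ 1.
For the base case t = 1: A(1) = 18, and the closed form gives 18. They agree.
For the inductive step, assume it holds for an arbitrary j ≥ 1, so A(j) = (j + 3)! - 6.
Then A(j+1) = A(j) + ((j + 3)(j + 3)!) = ((j + 3)! - 6) + ((j + 3)(j + 3)!).
Simplifying, A(j+1) = ((j+1) + 3)! - 6,
which is the closed form with t = j+1.
Hence, by induction on t, the claim holds for every t ≥ 1.

A(t) = (t + 3)! - 6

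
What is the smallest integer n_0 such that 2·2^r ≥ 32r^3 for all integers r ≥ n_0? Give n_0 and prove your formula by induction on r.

n_0 = 16

At r = 15: 65536 < 108000, so the inequality fails and n_0 ≥ 16. We prove 2·2^r ≥ 32r^3 for all r ≥ 16.
When r = 16: 2·2^r = 131072 and 32r^3 = 131072, so 131072 ≥ 131072.
Inductive step: suppose the statement holds for some p ≥ 16, so 2·2^p ≥ 32p^3.
Then 2·2^(p + 1) = 2·(2·2^p) ≥ 2·(32p^3).
Also, for p ≥ 16 we have 2·(32p^3) ≥ 32(p+1)^3, since 2 ≥ (1 + 1/p)^3 for all p ≥ 16.
Combining, 2·2^(p + 1) ≥ 32(p+1)^3.
By the principle of mathematical induction, the result holds for all r ≥ 16.
Hence the smallest such n_0 is 16.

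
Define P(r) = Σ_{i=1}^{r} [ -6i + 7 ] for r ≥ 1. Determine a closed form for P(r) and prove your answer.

We claim P(r) = -r(3r - 4) for all r ≥ 1.
For the base case r = 1: P(1) = 1, and the closed form gives 1. They agree.
For the inductive step, assume it holds for an arbitrary i ≥ 1, so P(i) = i(-3i + 4).
Then P(i+1) = P(i) + (-6i + 1) = (i(-3i + 4)) + (-6i + 1).
Simplifying, P(i+1) = -(i + 1)(3i - 1) = -(i+1)(3(i+1) - 4),
which is the closed form with r = i+1.
By induction, the statement is established for all r ≥ 1.

P(r) = -r(3r - 4)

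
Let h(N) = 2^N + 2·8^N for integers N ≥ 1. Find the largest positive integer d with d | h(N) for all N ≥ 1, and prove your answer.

d = 6

Computing the first values: h(1) = 18 and h(2) = 132; gcd(18, 132) = 6, so d ≤ 6.
We prove 6 | 2^N + 2·8^N for all N ≥ 1 by induction on N.
For the base case N = 1: h(1) = 18 = 6·(3), so 6 | h(1).
Suppose the result is true for N = j, i.e. 6 | h(j). Then
h(j+1) − 8·h(j) = (2^(j+1) + 2·8^(j+1)) − 8·(2^j + 2·8^j) = (1)·2^j·(2 − 8) = (-6)·2^j. Since 6 | h(j) by the inductive hypothesis, 6 | 8·h(j); and 6 | -6 since -6 = 6·-1. Therefore 6 | h(j+1).
By induction, the statement is established for all N ≥ 1.
Therefore the largest such d is 6.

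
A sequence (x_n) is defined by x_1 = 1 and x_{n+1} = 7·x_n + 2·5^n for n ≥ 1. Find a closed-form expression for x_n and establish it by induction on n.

x_n = -5^n + 6·7^(n - 1)

Computing the first terms: x_1 = 1, x_2 = 17, x_3 = 169. This suggests x_n = -5^n + 6·7^(n - 1).
When n = 1: the formula gives 1 = 1 = x_1.
Suppose the result is true for n = m, so x_m = -5^m + 6·7^(m - 1).
Then x_{m+1} = 7·x_m + 2·5^m = 7·(-5^m + 6·7^(m - 1)) + 2·5^m = -5^(m + 1) + 6·7^m = -5^(m+1) + 6·7^((m+1) - 1),
which is the claimed formula at n = m+1.
This completes the induction.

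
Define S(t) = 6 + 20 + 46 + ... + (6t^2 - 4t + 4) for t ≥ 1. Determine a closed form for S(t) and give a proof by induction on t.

We claim S(t) = t(2t^2 + t + 3) for all t ≥ 1.
When t = 1: S(1) = 6, and the closed form gives 6. They agree.
For the inductive step, assume it holds for an arbitrary r ≥ 1, so S(r) = r(2r^2 + r + 3).
Then S(r+1) = S(r) + (6r^2 + 8r + 6) = (r(2r^2 + r + 3)) + (6r^2 + 8r + 6).
Simplifying, S(r+1) = (r + 1)(2r^2 + 5r + 6) = (r+1)(2(r+1)^2 + (r+1) + 3),
which is the closed form with t = r+1.
By the principle of mathematical induction, the result holds for all t ≥ 1.

S(t) = t(2t^2 + t + 3)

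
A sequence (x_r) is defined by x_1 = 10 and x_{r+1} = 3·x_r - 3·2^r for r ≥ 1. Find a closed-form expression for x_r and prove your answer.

Computing the first terms: x_1 = 10, x_2 = 24, x_3 = 60. This suggests x_r = 3·2^r + 4·3^(r - 1).
Base case (r = 1): the formula gives 10 = 10 = x_1.
Inductive step: assume the claim holds for r = p, so x_p = 3·2^p + 4·3^(p - 1).
Then x_{p+1} = 3·x_p - 3·2^p = 3·(3·2^p + 4·3^(p - 1)) - 3·2^p = 3·2^(p + 1) + 4·3^p = 3·2^(p+1) + 4·3^((p+1) - 1),
which is the claimed formula at r = p+1.
This completes the induction.

x_r = 3·2^r + 4·3^(r - 1)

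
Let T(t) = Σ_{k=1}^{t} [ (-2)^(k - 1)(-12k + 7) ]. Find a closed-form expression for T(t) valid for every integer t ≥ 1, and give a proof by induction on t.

T(t) = (-2)^t(4t - 1) + 1

We claim T(t) = (-2)^t(4t - 1) + 1 for all t ≥ 1.
Base case (t = 1): T(1) = -5, and the closed form gives -5. They agree.
Inductive step: suppose the statement holds for some k ≥ 1, so T(k) = (-2)^k(4k - 1) + 1.
Then T(k+1) = T(k) + ((-2)^k(-12k - 5)) = ((-2)^k(4k - 1) + 1) + ((-2)^k(-12k - 5)).
Simplifying, T(k+1) = -8(-2)^k·k - 6(-2)^k + 1 = (-2)^(k+1)(4(k+1) - 1) + 1,
which is the closed form with t = k+1.
Hence, by induction on t, the claim holds for every t ≥ 1.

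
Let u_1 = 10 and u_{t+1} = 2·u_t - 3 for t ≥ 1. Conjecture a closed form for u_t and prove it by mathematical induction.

u_t = 7·2^(t - 1) + 3

Computing the first terms: u_1 = 10, u_2 = 17, u_3 = 31. This suggests u_t = 7·2^(t - 1) + 3.
For the base case t = 1: the formula gives 10 = 10 = u_1.
Suppose the result is true for t = r, so u_r = 7·2^(r - 1) + 3.
Then u_{r+1} = 2·u_r - 3 = 2·(7·2^(r - 1) + 3) - 3 = 7·2^r + 3 = 7·2^((r+1) - 1) + 3,
which is the claimed formula at t = r+1.
This completes the induction.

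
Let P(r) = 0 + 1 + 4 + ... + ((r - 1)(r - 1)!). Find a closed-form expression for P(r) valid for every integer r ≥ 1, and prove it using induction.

P(r) = r! - 1

We claim P(r) = r! - 1 for all r ≥ 1.
Base case (r = 1): P(1) = 0, and the closed form gives 0. They agree.
Suppose the result is true for r = p, so P(p) = p! - 1.
Then P(p+1) = P(p) + (p·p!) = (p! - 1) + (p·p!).
Simplifying, P(p+1) = (p+1)! - 1,
which is the closed form with r = p+1.
By induction, the statement is established for all r ≥ 1.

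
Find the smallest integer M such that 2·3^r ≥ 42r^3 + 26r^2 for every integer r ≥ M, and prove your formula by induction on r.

M = 9

At r = 8: 13122 < 23168, so the inequality fails and M ≥ 9. We prove 2·3^r ≥ 42r^3 + 26r^2 for all r ≥ 9.
Base case (r = 9): 2·3^r = 39366 and 42r^3 + 26r^2 = 32724, so 39366 ≥ 32724.
Suppose the result is true for r = p, so 2·3^p ≥ 42p^3 + 26p^2.
Then 2·3^(p + 1) = 3·(2·3^p) ≥ 3·(42p^3 + 26p^2).
Also, for p ≥ 9 we have 3·(42p^3 + 26p^2) ≥ 42(p+1)^3 + 26(p+1)^2, since 3·(42p^3 + 26p^2) − (42(p+1)^3 + 26(p+1)^2) = 84p^3 - 74p^2 - 178p - 68, which is nonnegative for all p ≥ 9.
Combining, 2·3^(p + 1) ≥ 42(p+1)^3 + 26(p+1)^2.
By induction, the statement is established for all r ≥ 9.
Hence the smallest such M is 9.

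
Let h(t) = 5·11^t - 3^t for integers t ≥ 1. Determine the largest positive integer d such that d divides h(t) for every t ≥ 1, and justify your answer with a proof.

d = 4

Computing the first values: h(1) = 52 and h(2) = 596; gcd(52, 596) = 4, so d ≤ 4.
We prove 4 | 5·11^t - 3^t for all t ≥ 1 by induction on t.
When t = 1: h(1) = 52 = 4·(13), so 4 | h(1).
Suppose the result is true for t = m, i.e. 4 | h(m). Then
h(m+1) − 11·h(m) = (5·11^(m+1) - 3^(m+1)) − 11·(5·11^m - 3^m) = (-1)·3^m·(3 − 11) = (8)·3^m. Since 4 | h(m) by the inductive hypothesis, 4 | 11·h(m); and 4 | 8 since 8 = 4·2. Therefore 4 | h(m+1).
Hence, by induction on t, the claim holds for every t ≥ 1.
Therefore the largest such d is 4.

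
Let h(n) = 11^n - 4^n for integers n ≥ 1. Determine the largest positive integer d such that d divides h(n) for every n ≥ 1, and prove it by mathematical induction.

Computing the first values: h(1) = 7 and h(2) = 105; gcd(7, 105) = 7, so d ≤ 7.
We prove 7 | 11^n - 4^n for all n ≥ 1 by induction on n.
For the base case n = 1: h(1) = 7 = 7·(1), so 7 | h(1).
For the inductive step, assume it holds for an arbitrary r ≥ 1, i.e. 7 | h(r). Then
11^{r+1} − 4^{r+1} = 11·11^r − 4·4^r = 11·(11^r − 4^r) + (7)·4^r. The first term is divisible by 7 by the inductive hypothesis, and the second term (7)·4^r is divisible by 7 since 7 | 7. Hence 7 | h(r+1).
This completes the induction.
Therefore the largest such d is 7.

d = 7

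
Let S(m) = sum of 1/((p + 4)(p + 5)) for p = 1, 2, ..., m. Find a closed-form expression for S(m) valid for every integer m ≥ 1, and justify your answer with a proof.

S(m) = m/(5(m + 5))

We claim S(m) = m/(5(m + 5)) for all m ≥ 1.
When m = 1: S(1) = 1/30, and the closed form gives 1/30. They agree.
Suppose the result is true for m = p, so S(p) = p/(5(p + 5)).
Then S(p+1) = S(p) + (1/((p + 5)(p + 6))) = (p/(5(p + 5))) + (1/((p + 5)(p + 6))).
Simplifying, S(p+1) = (p + 1)/(5(p + 6)) = (p+1)/(5((p+1) + 5)),
which is the closed form with m = p+1.
By induction, the statement is established for all m ≥ 1.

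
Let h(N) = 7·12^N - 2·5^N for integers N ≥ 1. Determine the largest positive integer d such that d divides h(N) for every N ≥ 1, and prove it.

d = 2

Computing the first values: h(1) = 74 and h(2) = 958; gcd(74, 958) = 2, so d ≤ 2.
We prove 2 | 7·12^N - 2·5^N for all N ≥ 1 by induction on N.
When N = 1: h(1) = 74 = 2·(37), so 2 | h(1).
For the inductive step, assume it holds for an arbitrary i ≥ 1, i.e. 2 | h(i). Then
h(i+1) − 12·h(i) = (7·12^(i+1) - 2·5^(i+1)) − 12·(7·12^i - 2·5^i) = (-2)·5^i·(5 − 12) = (14)·5^i. Since 2 | h(i) by the inductive hypothesis, 2 | 12·h(i); and 2 | 14 since 14 = 2·7. Therefore 2 | h(i+1).
By the principle of mathematical induction, the result holds for all N ≥ 1.
Therefore the largest such d is 2.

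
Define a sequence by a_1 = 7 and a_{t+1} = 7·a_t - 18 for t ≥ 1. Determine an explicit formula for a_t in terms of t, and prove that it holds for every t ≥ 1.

Computing the first terms: a_1 = 7, a_2 = 31, a_3 = 199. This suggests a_t = 4·7^(t - 1) + 3.
Base step (t = 1): the formula gives 7 = 7 = a_1.
For the inductive step, assume it holds for an arbitrary m ≥ 1, so a_m = 4·7^(m - 1) + 3.
Then a_{m+1} = 7·a_m - 18 = 7·(4·7^(m - 1) + 3) - 18 = 4·7^m + 3 = 4·7^((m+1) - 1) + 3,
which is the claimed formula at t = m+1.
By the principle of mathematical induction, the result holds for all t ≥ 1.

a_t = 4·7^(t - 1) + 3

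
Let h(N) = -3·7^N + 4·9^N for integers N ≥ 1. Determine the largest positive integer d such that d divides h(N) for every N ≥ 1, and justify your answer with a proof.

d = 3

Computing the first values: h(1) = 15 and h(2) = 177; gcd(15, 177) = 3, so d ≤ 3.
We prove 3 | -3·7^N + 4·9^N for all N ≥ 1 by induction on N.
Base step (N = 1): h(1) = 15 = 3·(5), so 3 | h(1).
Suppose the result is true for N = r, i.e. 3 | h(r). Then
h(r+1) − 9·h(r) = (-3·7^(r+1) + 4·9^(r+1)) − 9·(-3·7^r + 4·9^r) = (-3)·7^r·(7 − 9) = (6)·7^r. Since 3 | h(r) by the inductive hypothesis, 3 | 9·h(r); and 3 | 6 since 6 = 3·2. Therefore 3 | h(r+1).
By the principle of mathematical induction, the result holds for all N ≥ 1.
Therefore the largest such d is 3.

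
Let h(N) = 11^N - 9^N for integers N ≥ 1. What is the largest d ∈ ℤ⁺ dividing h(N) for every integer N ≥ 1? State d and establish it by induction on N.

Computing the first values: h(1) = 2 and h(2) = 40; gcd(2, 40) = 2, so d ≤ 2.
We prove 2 | 11^N - 9^N for all N ≥ 1 by induction on N.
When N = 1: h(1) = 2 = 2·(1), so 2 | h(1).
Inductive step: assume the claim holds for N = r, i.e. 2 | h(r). Then
11^{r+1} − 9^{r+1} = 11·11^r − 9·9^r = 11·(11^r − 9^r) + (2)·9^r. The first term is divisible by 2 by the inductive hypothesis, and the second term (2)·9^r is divisible by 2 since 2 | 2. Hence 2 | h(r+1).
This completes the induction.
Therefore the largest such d is 2.

d = 2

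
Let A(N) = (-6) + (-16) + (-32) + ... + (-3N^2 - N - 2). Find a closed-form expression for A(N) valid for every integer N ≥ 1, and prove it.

We claim A(N) = -N(N^2 + 2N + 3) for all N ≥ 1.
For the base case N = 1: A(1) = -6, and the closed form gives -6. They agree.
For the inductive step, assume it holds for an arbitrary j ≥ 1, so A(j) = j(-j^2 - 2j - 3).
Then A(j+1) = A(j) + (-j - 3(j + 1)^2 - 3) = (j(-j^2 - 2j - 3)) + (-j - 3(j + 1)^2 - 3).
Simplifying, A(j+1) = -(j + 1)(j^2 + 4j + 6) = -(j+1)((j+1)^2 + 2(j+1) + 3),
which is the closed form with N = j+1.
Hence, by induction on N, the claim holds for every N ≥ 1.

A(N) = -N(N^2 + 2N + 3)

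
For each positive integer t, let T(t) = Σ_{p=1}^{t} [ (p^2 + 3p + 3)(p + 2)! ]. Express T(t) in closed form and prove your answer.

We claim T(t) = (t + 1)(t + 3)! - 6 for all t ≥ 1.
When t = 1: T(1) = 42, and the closed form gives 42. They agree.
Inductive step: assume the claim holds for t = p, so T(p) = (p + 1)(p + 3)! - 6.
Then T(p+1) = T(p) + ((p^2 + 5p + 7)(p + 3)!) = ((p + 1)(p + 3)! - 6) + ((p^2 + 5p + 7)(p + 3)!).
Simplifying, T(p+1) = ((p+1) + 1)((p+1) + 3)! - 6,
which is the closed form with t = p+1.
This completes the induction.

T(t) = (t + 1)(t + 3)! - 6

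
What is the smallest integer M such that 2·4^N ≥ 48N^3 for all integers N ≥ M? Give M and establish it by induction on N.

At N = 6: 8192 < 10368, so the inequality fails and M ≥ 7. We prove 2·4^N ≥ 48N^3 for all N ≥ 7.
Base case (N = 7): 2·4^N = 32768 and 48N^3 = 16464, so 32768 ≥ 16464.
Inductive step: suppose the statement holds for some k ≥ 7, so 2·4^k ≥ 48k^3.
Then 2·4^(k + 1) = 4·(2·4^k) ≥ 4·(48k^3).
Also, for k ≥ 7 we have 4·(48k^3) ≥ 48(k+1)^3, since 4 ≥ (1 + 1/k)^3 for all k ≥ 7.
Combining, 2·4^(k + 1) ≥ 48(k+1)^3.
This completes the induction.
Hence the smallest such M is 7.

M = 7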